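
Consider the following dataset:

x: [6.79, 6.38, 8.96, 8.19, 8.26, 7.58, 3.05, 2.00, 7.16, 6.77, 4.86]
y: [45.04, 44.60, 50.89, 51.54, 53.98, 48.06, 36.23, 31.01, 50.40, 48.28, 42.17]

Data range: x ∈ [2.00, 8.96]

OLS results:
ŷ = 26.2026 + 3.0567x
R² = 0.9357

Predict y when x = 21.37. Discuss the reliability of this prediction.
ŷ = 91.5243 (extrapolation — x = 21.37 lies outside [2.00, 8.96], so reliability is low).

Prediction calculation:
ŷ = 26.2026 + 3.0567 × 21.37
ŷ = 91.5243

Reliability:
- Data range: x ∈ [2.00, 8.96]
- Prediction point: x = 21.37 is 12.41 units above the observed range → this is EXTRAPOLATION, not interpolation

Why that matters here:
- R² describes fit only over the sampled x values; it says nothing about behaviour beyond them
- Real relationships often flatten, saturate, or turn nonlinear at extremes
- The standard error of prediction grows with (x − x̄)², and x = 21.37 is far from x̄ = 6.36

A defensible statement: 'if the linear trend continued to x = 21.37, y would be about 91.5243' — the premise is untested.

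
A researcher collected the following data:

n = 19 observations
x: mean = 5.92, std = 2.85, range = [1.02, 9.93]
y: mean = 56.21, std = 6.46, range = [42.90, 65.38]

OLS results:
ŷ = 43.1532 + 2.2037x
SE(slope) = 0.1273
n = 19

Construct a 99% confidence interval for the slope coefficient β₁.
The 99% CI for β₁ is (1.8348, 2.5726)

Confidence interval for the slope:

The 99% CI for β₁ is: β̂₁ ± t*(α/2, n-2) × SE(β̂₁)

Step 1: Find critical t-value
- Confidence level = 0.99
- Degrees of freedom = n - 2 = 19 - 2 = 17
- t*(α/2, 17) = 2.8982

Step 2: Calculate margin of error
Margin = 2.8982 × 0.1273 = 0.3689

Step 3: Construct interval
CI = 2.2037 ± 0.3689
CI = (1.8348, 2.5726)

Interpretation: each one-unit increase in x is associated with a change in mean y of between 1.8348 and 2.5726, with 99% confidence.
Since 0 is outside the interval, a two-sided test at α = 0.01 would reject H₀: β₁ = 0.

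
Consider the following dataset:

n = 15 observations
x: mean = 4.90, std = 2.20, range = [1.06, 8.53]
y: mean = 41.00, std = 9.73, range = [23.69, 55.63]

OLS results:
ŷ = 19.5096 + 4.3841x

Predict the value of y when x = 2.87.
ŷ = 32.0920

x = 2.87 lies inside the observed range [1.06, 8.53], so the fitted equation applies directly:

ŷ = 19.5096 + 4.3841 × 2.87
ŷ = 19.5096 + 12.5824
ŷ = 32.0920

This is a point prediction; actual observations scatter around it by roughly the residual standard deviation.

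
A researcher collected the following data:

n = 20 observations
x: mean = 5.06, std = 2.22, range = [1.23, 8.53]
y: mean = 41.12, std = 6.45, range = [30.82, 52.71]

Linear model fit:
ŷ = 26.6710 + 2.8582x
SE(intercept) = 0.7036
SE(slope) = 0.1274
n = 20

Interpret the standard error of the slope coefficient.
SE(slope) = 0.1274 measures the uncertainty in the estimated slope. The coefficient is estimated precisely (SE/|β̂₁| = 4.5%).

What SE measures:
- The standard error quantifies the sampling variability of the coefficient estimate
- It is the estimated standard deviation of β̂₁ across hypothetical repeated samples of the same size
- Smaller SE → more precise estimate

Relative precision:
- SE / |β̂₁| = 0.1274 / 2.8582 = 4.5%
- Rule of thumb (under 20%: precise; 20% to under 50%: moderately precise; 50% or more: imprecise) → precise

Link to the t-test: t = β̂₁ / SE(β̂₁) = 2.8582 / 0.1274 = 22.4349, the statistic for H₀: β₁ = 0.

What drives SE(β̂₁): more residual scatter → larger SE; larger n (here n = 20) → smaller SE.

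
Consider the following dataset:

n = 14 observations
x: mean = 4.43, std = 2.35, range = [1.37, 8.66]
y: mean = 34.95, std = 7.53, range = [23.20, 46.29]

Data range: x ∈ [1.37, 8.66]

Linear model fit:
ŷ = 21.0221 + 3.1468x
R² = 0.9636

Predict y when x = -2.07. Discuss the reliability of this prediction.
ŷ = 14.5082, but this is extrapolation (below the data range [1.37, 8.66]) and may be unreliable.

Prediction calculation:
ŷ = 21.0221 + 3.1468 × (-2.07)
ŷ = 14.5082

Reliability:
- Data range: x ∈ [1.37, 8.66]
- Prediction point: x = -2.07 is 3.44 units below the observed range → this is EXTRAPOLATION, not interpolation

Why that matters here:
- The standard error of prediction grows with (x − x̄)², and x = -2.07 is far from x̄ = 4.43
- R² describes fit only over the sampled x values; it says nothing about behaviour beyond them
- The linear relationship may not hold outside the observed range

Report the number if required, but flag clearly that it is an extrapolation.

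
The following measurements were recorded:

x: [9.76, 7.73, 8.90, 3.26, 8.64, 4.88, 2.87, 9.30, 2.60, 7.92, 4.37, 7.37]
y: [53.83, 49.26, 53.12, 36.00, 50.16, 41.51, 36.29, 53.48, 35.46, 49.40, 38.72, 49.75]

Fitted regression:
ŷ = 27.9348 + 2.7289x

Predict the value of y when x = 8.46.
ŷ = 51.0213

To predict y for x = 8.46, substitute into the regression equation:

ŷ = 27.9348 + 2.7289 × 8.46
ŷ = 27.9348 + 23.0865
ŷ = 51.0213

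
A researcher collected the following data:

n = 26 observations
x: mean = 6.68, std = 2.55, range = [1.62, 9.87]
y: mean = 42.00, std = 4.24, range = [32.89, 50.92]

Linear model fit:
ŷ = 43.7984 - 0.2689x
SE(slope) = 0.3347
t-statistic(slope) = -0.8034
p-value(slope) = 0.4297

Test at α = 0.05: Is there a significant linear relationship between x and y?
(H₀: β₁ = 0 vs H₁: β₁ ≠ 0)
p-value = 0.4297 ≥ α = 0.05, so we fail to reject H₀. The relationship is not significant.

Hypothesis test for the slope coefficient:

H₀: β₁ = 0 (no linear relationship)
H₁: β₁ ≠ 0 (linear relationship exists)

Test statistic: t = β̂₁ / SE(β̂₁) = -0.2689 / 0.3347 = -0.8034

With df = 24, the two-sided p-value for |t| = 0.8034 is 0.4297.

Decision rule: reject H₀ if p-value < α.
p-value = 0.4297 ≥ α = 0.05 → fail to reject H₀.

Conclusion: the linear association between x and y is not significant at the 5% level.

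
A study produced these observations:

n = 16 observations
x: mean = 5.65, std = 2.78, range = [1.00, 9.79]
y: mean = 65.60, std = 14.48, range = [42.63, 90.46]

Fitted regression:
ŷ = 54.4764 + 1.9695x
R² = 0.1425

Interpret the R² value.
The model explains 14.25% of the variance in y (R² = 0.1425), leaving 85.75% unexplained; the fit is weak.

R² (coefficient of determination) measures the proportion of variance in y explained by the regression model.

Here R² = 0.1425:
- Explained: 14.25% of the variation in y
- Unexplained (residual): 100% − 14.25% = 85.75%
- Rule of thumb (below 0.3 weak; 0.3 to below 0.7 moderate; 0.7 and above strong) → weak

Calculation: R² = 1 − (SS_res / SS_tot), where SS_res is the sum of squared residuals and SS_tot the total sum of squares.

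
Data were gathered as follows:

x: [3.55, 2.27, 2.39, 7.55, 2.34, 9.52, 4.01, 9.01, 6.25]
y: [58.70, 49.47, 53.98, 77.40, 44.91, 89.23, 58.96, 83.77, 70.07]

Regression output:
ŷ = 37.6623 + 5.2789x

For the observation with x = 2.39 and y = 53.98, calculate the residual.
Residual = 3.7011

The residual is the difference between the actual value and the predicted value:

Residual = y - ŷ

Step 1: Calculate predicted value
ŷ = 37.6623 + 5.2789 × 2.39
ŷ = 50.2789

Step 2: Calculate residual
Residual = 53.98 - 50.2789
Residual = 3.7011

Interpretation: the model underestimates the actual value by 3.7011 at this point (positive residual → observation lies above the fitted line).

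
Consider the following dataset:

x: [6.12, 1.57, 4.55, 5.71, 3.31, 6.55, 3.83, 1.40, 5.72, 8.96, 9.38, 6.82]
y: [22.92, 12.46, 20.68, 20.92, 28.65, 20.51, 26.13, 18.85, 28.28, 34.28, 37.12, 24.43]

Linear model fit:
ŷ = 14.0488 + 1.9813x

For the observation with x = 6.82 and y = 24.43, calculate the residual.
Residual = -3.1313

The residual is the difference between the actual value and the predicted value:

Residual = y - ŷ

Step 1: Calculate predicted value
ŷ = 14.0488 + 1.9813 × 6.82
ŷ = 27.5613

Step 2: Calculate residual
Residual = 24.43 - 27.5613
Residual = -3.1313

Interpretation: the model overestimates the actual value by 3.1313 at this point (negative residual → observation lies below the fitted line).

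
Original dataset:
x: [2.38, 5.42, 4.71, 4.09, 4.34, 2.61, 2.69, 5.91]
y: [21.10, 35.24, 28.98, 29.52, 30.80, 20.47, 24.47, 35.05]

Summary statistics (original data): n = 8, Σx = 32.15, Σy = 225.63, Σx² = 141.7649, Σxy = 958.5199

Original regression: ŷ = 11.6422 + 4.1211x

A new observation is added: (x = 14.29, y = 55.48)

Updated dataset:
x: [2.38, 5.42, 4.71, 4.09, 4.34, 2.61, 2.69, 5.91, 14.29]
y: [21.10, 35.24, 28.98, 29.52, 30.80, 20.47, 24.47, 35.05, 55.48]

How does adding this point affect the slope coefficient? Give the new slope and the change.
New slope β₁ = 2.8287 versus 4.1211 before: a change of -1.2924 (-31.4%).

The new point has HIGH LEVERAGE: x = 14.29 is far from the original mean x̄ = 32.15/8 ≈ 4.02 (original range [2.38, 5.91]).

Step 1: Update the sums with the new point (n goes from 8 to 9)
Σx  = 32.15 + 14.29 = 46.44
Σy  = 225.63 + 55.48 = 281.11
Σx² = 141.7649 + 14.29² = 141.7649 + 204.2041 = 345.9690
Σxy = 958.5199 + 14.29×55.48 = 958.5199 + 792.8092 = 1751.3291

Step 2: Recompute the slope with b₁ = (nΣxy − ΣxΣy) / (nΣx² − (Σx)²)
Numerator   = 9×1751.3291 − 46.44×281.11 = 15761.9619 − 13054.7484 = 2707.2135
Denominator = 9×345.9690 − 46.44² = 3113.7210 − 2156.6736 = 957.0474
b₁(new) = 2707.2135 / 957.0474 = 2.8287

(Same formula on the original sums: (8×958.5199 − 32.15×225.63) / (8×141.7649 − 32.15²) = 414.1547 / 100.4967 = 4.1211, matching the given fit.)

Step 3: Change in slope
Δβ₁ = 2.8287 − 4.1211 = -1.2924
Relative change = -1.2924 / 4.1211 × 100% = -31.4%
→ the slope decreases when the point is added.

A high-leverage point only changes the slope if it is off the original line; here y = 55.48 is below the original trend, so the slope decreases.
In practice: investigate whether it comes from the same population as the rest of the sample; refit with and without it and report both if conclusions differ.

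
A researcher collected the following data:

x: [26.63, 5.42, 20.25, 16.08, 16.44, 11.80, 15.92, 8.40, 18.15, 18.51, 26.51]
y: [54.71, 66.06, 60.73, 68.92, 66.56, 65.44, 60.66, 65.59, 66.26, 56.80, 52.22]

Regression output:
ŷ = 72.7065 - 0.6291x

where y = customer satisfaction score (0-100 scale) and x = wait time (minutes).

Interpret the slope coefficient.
For each additional minute of wait time, predicted satisfaction score decreases by approximately 0.6291 points.

The slope coefficient β₁ = -0.6291 represents the marginal effect of wait time on satisfaction score.

Interpretation:
- Wait time up by 1 minute → predicted satisfaction score decreases by 0.6291 points
- The effect is assumed constant over the observed range of x (linearity)
- The slope describes association in these data, not necessarily a causal effect

(β₀ = 72.7065 is the fitted value at x = 0 and is not part of the slope interpretation.)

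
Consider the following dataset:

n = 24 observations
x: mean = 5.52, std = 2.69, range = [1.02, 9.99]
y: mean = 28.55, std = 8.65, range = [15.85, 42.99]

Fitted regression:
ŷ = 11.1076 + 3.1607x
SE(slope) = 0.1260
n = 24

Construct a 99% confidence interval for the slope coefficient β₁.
The 99% CI for β₁ is (2.8055, 3.5159)

Confidence interval for the slope:

The 99% CI for β₁ is: β̂₁ ± t*(α/2, n-2) × SE(β̂₁)

Step 1: Find critical t-value
- Confidence level = 0.99
- Degrees of freedom = n - 2 = 24 - 2 = 22
- t*(α/2, 22) = 2.8188

Step 2: Calculate margin of error
Margin = 2.8188 × 0.1260 = 0.3552

Step 3: Construct interval
CI = 3.1607 ± 0.3552
CI = (2.8055, 3.5159)

Interpretation: each one-unit increase in x is associated with a change in mean y of between 2.8055 and 3.5159, with 99% confidence.
The interval does not include 0, suggesting a significant linear relationship.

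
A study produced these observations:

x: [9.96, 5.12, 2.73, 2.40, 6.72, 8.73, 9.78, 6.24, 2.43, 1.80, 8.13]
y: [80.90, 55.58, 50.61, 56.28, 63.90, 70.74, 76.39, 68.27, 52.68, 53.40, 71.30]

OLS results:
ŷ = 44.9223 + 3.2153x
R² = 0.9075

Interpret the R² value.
The model explains 90.75% of the variance in y (R² = 0.9075), leaving 9.25% unexplained; the fit is strong.

The coefficient of determination R² is the fraction of the total variation in y that the fitted line accounts for.

Here R² = 0.9075:
- Explained: 90.75% of the variation in y
- Unexplained (residual): 100% − 90.75% = 9.25%
- Rule of thumb (below 0.3 weak; 0.3 to below 0.7 moderate; 0.7 and above strong) → strong

Note: R² says nothing about causation, and a high R² does not by itself mean the linear form is appropriate — check the residuals.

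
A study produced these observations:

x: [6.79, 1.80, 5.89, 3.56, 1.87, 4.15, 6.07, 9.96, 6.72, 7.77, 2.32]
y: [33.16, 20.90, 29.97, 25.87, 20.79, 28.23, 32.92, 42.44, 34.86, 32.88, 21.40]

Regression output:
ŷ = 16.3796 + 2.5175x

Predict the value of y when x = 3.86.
ŷ = 26.0972

x = 3.86 lies inside the observed range [1.80, 9.96], so the fitted equation applies directly:

ŷ = 16.3796 + 2.5175 × 3.86
ŷ = 16.3796 + 9.7176
ŷ = 26.0972

This is the fitted mean response at that x — an individual observation would come with a wider prediction interval.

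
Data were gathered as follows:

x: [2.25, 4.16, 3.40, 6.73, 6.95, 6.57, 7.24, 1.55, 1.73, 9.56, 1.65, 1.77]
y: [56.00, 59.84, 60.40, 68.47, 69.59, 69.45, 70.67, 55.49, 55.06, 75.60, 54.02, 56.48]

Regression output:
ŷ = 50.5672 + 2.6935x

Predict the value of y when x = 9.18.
ŷ = 75.2935

Plug x = 9.18 into the fitted line:

ŷ = 50.5672 + 2.6935 × 9.18
ŷ = 50.5672 + 24.7263
ŷ = 75.2935

This is the fitted mean response at that x — an individual observation would come with a wider prediction interval.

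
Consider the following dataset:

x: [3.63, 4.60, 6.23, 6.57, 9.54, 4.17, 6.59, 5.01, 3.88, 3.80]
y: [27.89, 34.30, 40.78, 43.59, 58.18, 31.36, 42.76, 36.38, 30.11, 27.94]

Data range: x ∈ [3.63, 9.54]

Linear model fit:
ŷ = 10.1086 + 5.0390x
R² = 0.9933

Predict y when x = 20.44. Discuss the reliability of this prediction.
ŷ = 113.1058, but this is extrapolation (above the data range [3.63, 9.54]) and may be unreliable.

Prediction calculation:
ŷ = 10.1086 + 5.0390 × 20.44
ŷ = 113.1058

Reliability:
- Data range: x ∈ [3.63, 9.54]
- Prediction point: x = 20.44 is 10.90 units above the observed range → this is EXTRAPOLATION, not interpolation

Why that matters here:
- The linear relationship may not hold outside the observed range
- The standard error of prediction grows with (x − x̄)², and x = 20.44 is far from x̄ = 5.40
- R² describes fit only over the sampled x values; it says nothing about behaviour beyond them

A defensible statement: 'if the linear trend continued to x = 20.44, y would be about 113.1058' — the premise is untested.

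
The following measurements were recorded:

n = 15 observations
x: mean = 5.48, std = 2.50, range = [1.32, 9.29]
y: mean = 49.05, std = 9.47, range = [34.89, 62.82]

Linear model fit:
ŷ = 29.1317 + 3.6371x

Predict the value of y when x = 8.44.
ŷ = 59.8288

To predict y for x = 8.44, substitute into the regression equation:

ŷ = 29.1317 + 3.6371 × 8.44
ŷ = 29.1317 + 30.6971
ŷ = 59.8288

This is the fitted mean response at that x — an individual observation would come with a wider prediction interval.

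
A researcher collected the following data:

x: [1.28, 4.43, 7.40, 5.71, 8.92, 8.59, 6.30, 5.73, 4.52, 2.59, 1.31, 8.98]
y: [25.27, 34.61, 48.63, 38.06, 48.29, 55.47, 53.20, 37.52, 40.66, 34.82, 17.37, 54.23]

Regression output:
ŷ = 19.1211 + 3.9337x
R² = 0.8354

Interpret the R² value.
R² = 0.8354 means 83.54% of the variation in y is explained by the linear relationship with x. This indicates a strong fit.

R² (coefficient of determination) measures the proportion of variance in y explained by the regression model.

Here R² = 0.8354:
- Explained: 83.54% of the variation in y
- Unexplained (residual): 100% − 83.54% = 16.46%
- Rule of thumb (below 0.3 weak; 0.3 to below 0.7 moderate; 0.7 and above strong) → strong

Calculation: R² = 1 − (SS_res / SS_tot), where SS_res is the sum of squared residuals and SS_tot the total sum of squares.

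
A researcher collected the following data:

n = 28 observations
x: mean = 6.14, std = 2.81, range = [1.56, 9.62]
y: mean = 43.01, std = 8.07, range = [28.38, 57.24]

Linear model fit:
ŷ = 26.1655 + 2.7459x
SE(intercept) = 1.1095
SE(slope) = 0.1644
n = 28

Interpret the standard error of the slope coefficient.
SE(β̂₁) = 0.1644 is the estimated standard deviation of the slope estimate across repeated samples; relative to β̂₁ = 2.7459 that is 6.0%, a precise estimate.

What SE measures:
- The standard error quantifies the sampling variability of the coefficient estimate
- It is the estimated standard deviation of β̂₁ across hypothetical repeated samples of the same size
- Smaller SE → more precise estimate

Relative precision:
- SE / |β̂₁| = 0.1644 / 2.7459 = 6.0%
- Rule of thumb (under 20%: precise; 20% to under 50%: moderately precise; 50% or more: imprecise) → precise

Link to the t-test: t = β̂₁ / SE(β̂₁) = 2.7459 / 0.1644 = 16.7026, the statistic for H₀: β₁ = 0.

What drives SE(β̂₁): larger n (here n = 28) → smaller SE.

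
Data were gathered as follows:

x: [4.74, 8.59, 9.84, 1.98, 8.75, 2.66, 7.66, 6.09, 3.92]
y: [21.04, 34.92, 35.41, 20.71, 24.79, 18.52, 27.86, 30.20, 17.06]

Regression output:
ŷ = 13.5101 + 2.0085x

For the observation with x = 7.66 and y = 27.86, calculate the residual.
Residual = -1.0352

The residual is the difference between the actual value and the predicted value:

Residual = y - ŷ

Step 1: Calculate predicted value
ŷ = 13.5101 + 2.0085 × 7.66
ŷ = 28.8952

Step 2: Calculate residual
Residual = 27.86 - 28.8952
Residual = -1.0352

Interpretation: the model overestimates the actual value by 1.0352 at this point (negative residual → observation lies below the fitted line).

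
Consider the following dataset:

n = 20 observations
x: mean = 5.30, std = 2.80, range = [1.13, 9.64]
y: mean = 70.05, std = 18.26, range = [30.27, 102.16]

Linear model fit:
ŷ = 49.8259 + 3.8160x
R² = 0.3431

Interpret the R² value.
The model explains 34.31% of the variance in y (R² = 0.3431), leaving 65.69% unexplained; the fit is moderate.

R² = 1 − SS_res/SS_tot compares the residual scatter to the total scatter of y about its mean.

Here R² = 0.3431:
- Explained: 34.31% of the variation in y
- Unexplained (residual): 100% − 34.31% = 65.69%
- Rule of thumb (below 0.3 weak; 0.3 to below 0.7 moderate; 0.7 and above strong) → moderate

Note: R² says nothing about causation, and a high R² does not by itself mean the linear form is appropriate — check the residuals.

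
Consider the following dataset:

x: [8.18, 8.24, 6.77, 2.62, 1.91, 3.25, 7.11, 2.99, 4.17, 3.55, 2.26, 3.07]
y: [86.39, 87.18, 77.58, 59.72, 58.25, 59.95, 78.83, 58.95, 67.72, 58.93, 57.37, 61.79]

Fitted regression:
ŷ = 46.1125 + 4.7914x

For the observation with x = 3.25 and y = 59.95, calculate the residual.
Residual = -1.7346

The residual is the difference between the actual value and the predicted value:

Residual = y - ŷ

Step 1: Calculate predicted value
ŷ = 46.1125 + 4.7914 × 3.25
ŷ = 61.6846

Step 2: Calculate residual
Residual = 59.95 - 61.6846
Residual = -1.7346

The residual is negative, so the observed y = 59.95 sits below the regression line (the line overestimates it by 1.7346).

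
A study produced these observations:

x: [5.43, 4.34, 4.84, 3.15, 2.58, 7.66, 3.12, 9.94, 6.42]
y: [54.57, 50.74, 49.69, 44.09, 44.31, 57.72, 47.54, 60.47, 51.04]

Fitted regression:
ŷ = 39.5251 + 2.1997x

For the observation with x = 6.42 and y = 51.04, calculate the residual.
Residual = -2.6072

The residual is the difference between the actual value and the predicted value:

Residual = y - ŷ

Step 1: Calculate predicted value
ŷ = 39.5251 + 2.1997 × 6.42
ŷ = 53.6472

Step 2: Calculate residual
Residual = 51.04 - 53.6472
Residual = -2.6072

The residual is negative, so the observed y = 51.04 sits below the regression line (the line overestimates it by 2.6072).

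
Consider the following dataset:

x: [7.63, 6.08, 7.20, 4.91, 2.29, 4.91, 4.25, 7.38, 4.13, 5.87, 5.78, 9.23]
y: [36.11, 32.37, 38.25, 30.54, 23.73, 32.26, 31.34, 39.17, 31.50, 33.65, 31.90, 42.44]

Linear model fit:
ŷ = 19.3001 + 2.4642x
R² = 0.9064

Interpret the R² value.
The model explains 90.64% of the variance in y (R² = 0.9064), leaving 9.36% unexplained; the fit is strong.

The coefficient of determination R² is the fraction of the total variation in y that the fitted line accounts for.

Here R² = 0.9064:
- Explained: 90.64% of the variation in y
- Unexplained (residual): 100% − 90.64% = 9.36%
- Rule of thumb (below 0.3 weak; 0.3 to below 0.7 moderate; 0.7 and above strong) → strong

Note: R² says nothing about causation, and a high R² does not by itself mean the linear form is appropriate — check the residuals.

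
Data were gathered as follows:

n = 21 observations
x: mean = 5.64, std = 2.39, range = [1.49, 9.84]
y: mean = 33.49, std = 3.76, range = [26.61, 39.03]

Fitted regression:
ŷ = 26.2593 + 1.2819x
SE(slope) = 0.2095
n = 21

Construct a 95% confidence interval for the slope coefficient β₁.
The 95% CI for β₁ is (0.8434, 1.7204)

Confidence interval for the slope:

The 95% CI for β₁ is: β̂₁ ± t*(α/2, n-2) × SE(β̂₁)

Step 1: Find critical t-value
- Confidence level = 0.95
- Degrees of freedom = n - 2 = 21 - 2 = 19
- t*(α/2, 19) = 2.0930

Step 2: Calculate margin of error
Margin = 2.0930 × 0.2095 = 0.4385

Step 3: Construct interval
CI = 1.2819 ± 0.4385
CI = (0.8434, 1.7204)

Interpretation: We are 95% confident that the true slope β₁ lies between 0.8434 and 1.7204.
The interval does not include 0, suggesting a significant linear relationship.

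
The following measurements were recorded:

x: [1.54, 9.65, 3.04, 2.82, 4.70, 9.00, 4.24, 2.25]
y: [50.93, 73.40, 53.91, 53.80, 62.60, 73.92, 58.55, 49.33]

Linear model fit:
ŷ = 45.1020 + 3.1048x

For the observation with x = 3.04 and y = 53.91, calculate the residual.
Residual = -0.6306

The residual is the difference between the actual value and the predicted value:

Residual = y - ŷ

Step 1: Calculate predicted value
ŷ = 45.1020 + 3.1048 × 3.04
ŷ = 54.5406

Step 2: Calculate residual
Residual = 53.91 - 54.5406
Residual = -0.6306

Sign check: y < ŷ, so the point is below the line and the fit overestimates here.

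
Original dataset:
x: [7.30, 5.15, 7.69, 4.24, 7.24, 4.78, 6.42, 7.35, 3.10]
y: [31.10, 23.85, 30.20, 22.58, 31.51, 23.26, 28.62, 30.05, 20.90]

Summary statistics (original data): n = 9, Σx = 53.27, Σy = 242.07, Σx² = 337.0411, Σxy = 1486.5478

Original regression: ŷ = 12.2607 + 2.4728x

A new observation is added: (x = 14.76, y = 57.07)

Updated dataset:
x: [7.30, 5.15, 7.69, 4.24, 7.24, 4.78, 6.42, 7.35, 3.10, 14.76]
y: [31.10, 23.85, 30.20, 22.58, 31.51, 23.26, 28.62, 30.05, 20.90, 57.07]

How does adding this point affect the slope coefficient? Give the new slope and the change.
The slope changes from 2.4728 to 3.1909 (change of +0.7181, or +29.0%).

The new point has HIGH LEVERAGE: x = 14.76 is far from the original mean x̄ = 53.27/9 ≈ 5.92 (original range [3.10, 7.69]).

Step 1: Update the sums with the new point (n goes from 9 to 10)
Σx  = 53.27 + 14.76 = 68.03
Σy  = 242.07 + 57.07 = 299.14
Σx² = 337.0411 + 14.76² = 337.0411 + 217.8576 = 554.8987
Σxy = 1486.5478 + 14.76×57.07 = 1486.5478 + 842.3532 = 2328.9010

Step 2: Recompute the slope with b₁ = (nΣxy − ΣxΣy) / (nΣx² − (Σx)²)
Numerator   = 10×2328.9010 − 68.03×299.14 = 23289.0100 − 20350.4942 = 2938.5158
Denominator = 10×554.8987 − 68.03² = 5548.9870 − 4628.0809 = 920.9061
b₁(new) = 2938.5158 / 920.9061 = 3.1909

(Same formula on the original sums: (9×1486.5478 − 53.27×242.07) / (9×337.0411 − 53.27²) = 483.8613 / 195.6770 = 2.4728, matching the given fit.)

Step 3: Change in slope
Δβ₁ = 3.1909 − 2.4728 = +0.7181
Relative change = +0.7181 / 2.4728 × 100% = +29.0%
→ the slope increases when the point is added.

Because the point sits above the extension of the original line at a high-leverage x, it tilts the fit up.
In practice: investigate whether it comes from the same population as the rest of the sample; refit with and without it and report both if conclusions differ.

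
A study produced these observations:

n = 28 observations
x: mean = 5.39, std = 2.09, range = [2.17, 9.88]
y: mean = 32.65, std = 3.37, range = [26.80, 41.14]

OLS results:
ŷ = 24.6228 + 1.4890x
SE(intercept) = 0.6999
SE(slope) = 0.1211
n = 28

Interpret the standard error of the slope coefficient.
SE(β̂₁) = 0.1211 is the estimated standard deviation of the slope estimate across repeated samples; relative to β̂₁ = 1.4890 that is 8.1%, a precise estimate.

SE(β̂₁) = 0.1211 says: if we drew many samples of n = 28 from the same population and refit each time, the fitted slopes would scatter with a standard deviation of roughly 0.1211 around the true β₁.

Relative precision:
- SE / |β̂₁| = 0.1211 / 1.4890 = 8.1%
- Rule of thumb (under 20%: precise; 20% to under 50%: moderately precise; 50% or more: imprecise) → precise

Link to the t-test: t = β̂₁ / SE(β̂₁) = 1.4890 / 0.1211 = 12.2956, the statistic for H₀: β₁ = 0.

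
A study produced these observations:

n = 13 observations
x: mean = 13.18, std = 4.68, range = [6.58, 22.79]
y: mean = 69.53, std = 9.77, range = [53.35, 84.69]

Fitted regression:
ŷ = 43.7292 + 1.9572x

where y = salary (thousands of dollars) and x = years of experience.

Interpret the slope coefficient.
An increase of one year in experience is associated with a 1.9572 thousand dollars increase in predicted salary.

The slope β₁ = 1.9572 gives the rate at which the fitted salary changes with experience.

Interpretation:
- Experience up by 1 year → predicted salary increases by 1.9572 thousand dollars
- The effect is assumed constant over the observed range of x (linearity)
- The sign (+) gives the direction; the magnitude 1.9572 gives the size of the effect per year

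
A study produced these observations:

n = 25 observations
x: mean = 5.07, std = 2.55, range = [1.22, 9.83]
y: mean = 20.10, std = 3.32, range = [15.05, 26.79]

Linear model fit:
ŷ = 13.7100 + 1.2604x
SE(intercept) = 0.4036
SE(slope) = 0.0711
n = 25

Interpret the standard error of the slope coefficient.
The slope 1.2604 is pinned down to within about ±0.0711 (one SE) by these data — relative uncertainty 5.6%, i.e. precise.

SE(β̂₁) = 0.0711 says: if we drew many samples of n = 25 from the same population and refit each time, the fitted slopes would scatter with a standard deviation of roughly 0.0711 around the true β₁.

Relative precision:
- SE / |β̂₁| = 0.0711 / 1.2604 = 5.6%
- Rule of thumb (under 20%: precise; 20% to under 50%: moderately precise; 50% or more: imprecise) → precise

Rough 95% range (±2 SE): 1.2604 ± 0.1422 → (1.1182, 1.4026).

What drives SE(β̂₁): more residual scatter → larger SE; larger n (here n = 25) → smaller SE.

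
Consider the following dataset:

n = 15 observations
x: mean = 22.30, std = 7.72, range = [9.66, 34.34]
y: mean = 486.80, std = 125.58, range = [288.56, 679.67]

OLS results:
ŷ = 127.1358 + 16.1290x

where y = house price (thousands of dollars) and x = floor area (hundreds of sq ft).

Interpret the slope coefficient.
On average, house price is about 16.1290 thousand dollars higher for every extra hundred sq ft of floor area.

The slope coefficient β₁ = 16.1290 represents the marginal effect of floor area on house price.

Interpretation:
- Floor area up by 1 hundred sq ft → predicted house price increases by 16.1290 thousand dollars
- The effect is assumed constant over the observed range of x (linearity)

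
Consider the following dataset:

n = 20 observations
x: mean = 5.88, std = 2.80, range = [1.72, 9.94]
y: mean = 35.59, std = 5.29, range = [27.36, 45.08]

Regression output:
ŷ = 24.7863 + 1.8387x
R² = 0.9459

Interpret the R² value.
The model explains 94.59% of the variance in y (R² = 0.9459), leaving 5.41% unexplained; the fit is strong.

The coefficient of determination R² is the fraction of the total variation in y that the fitted line accounts for.

Here R² = 0.9459:
- Explained: 94.59% of the variation in y
- Unexplained (residual): 100% − 94.59% = 5.41%
- Rule of thumb (below 0.3 weak; 0.3 to below 0.7 moderate; 0.7 and above strong) → strong

Calculation: R² = 1 − (SS_res / SS_tot), where SS_res is the sum of squared residuals and SS_tot the total sum of squares.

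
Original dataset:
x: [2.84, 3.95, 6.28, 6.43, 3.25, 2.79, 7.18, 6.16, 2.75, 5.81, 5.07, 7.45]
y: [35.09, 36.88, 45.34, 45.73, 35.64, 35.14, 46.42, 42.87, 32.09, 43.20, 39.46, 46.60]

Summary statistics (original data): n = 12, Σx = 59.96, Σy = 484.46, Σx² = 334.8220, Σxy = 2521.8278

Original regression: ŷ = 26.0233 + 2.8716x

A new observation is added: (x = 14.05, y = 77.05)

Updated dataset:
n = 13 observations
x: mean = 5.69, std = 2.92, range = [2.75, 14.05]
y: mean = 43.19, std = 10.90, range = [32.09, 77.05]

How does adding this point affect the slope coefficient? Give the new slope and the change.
Adding the point moves β₁ from 2.8716 to 3.6766, i.e. it increases by 0.8050 (+28.0%).

The new point has HIGH LEVERAGE: x = 14.05 is far from the original mean x̄ = 59.96/12 ≈ 5.00 (original range [2.75, 7.45]).

Step 1: Update the sums with the new point (n goes from 12 to 13)
Σx  = 59.96 + 14.05 = 74.01
Σy  = 484.46 + 77.05 = 561.51
Σx² = 334.8220 + 14.05² = 334.8220 + 197.4025 = 532.2245
Σxy = 2521.8278 + 14.05×77.05 = 2521.8278 + 1082.5525 = 3604.3803

Step 2: Recompute the slope with b₁ = (nΣxy − ΣxΣy) / (nΣx² − (Σx)²)
Numerator   = 13×3604.3803 − 74.01×561.51 = 46856.9439 − 41557.3551 = 5299.5888
Denominator = 13×532.2245 − 74.01² = 6918.9185 − 5477.4801 = 1441.4384
b₁(new) = 5299.5888 / 1441.4384 = 3.6766

(Same formula on the original sums: (12×2521.8278 − 59.96×484.46) / (12×334.8220 − 59.96²) = 1213.7120 / 422.6624 = 2.8716, matching the given fit.)

Step 3: Change in slope
Δβ₁ = 3.6766 − 2.8716 = +0.8050
Relative change = +0.8050 / 2.8716 × 100% = +28.0%
→ the slope increases when the point is added.

Because the point sits above the extension of the original line at a high-leverage x, it tilts the fit up.
In practice: investigate whether it comes from the same population as the rest of the sample; check such a point for data-entry or measurement error.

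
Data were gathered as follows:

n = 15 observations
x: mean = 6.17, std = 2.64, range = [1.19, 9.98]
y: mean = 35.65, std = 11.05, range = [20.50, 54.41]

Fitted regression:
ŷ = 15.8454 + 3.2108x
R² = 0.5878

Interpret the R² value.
The model explains 58.78% of the variance in y (R² = 0.5878), leaving 41.22% unexplained; the fit is moderate.

R² = 1 − SS_res/SS_tot compares the residual scatter to the total scatter of y about its mean.

Here R² = 0.5878:
- Explained: 58.78% of the variation in y
- Unexplained (residual): 100% − 58.78% = 41.22%
- Rule of thumb (below 0.3 weak; 0.3 to below 0.7 moderate; 0.7 and above strong) → moderate

Equivalently, for simple linear regression R² = r², so |r| = √0.5878 ≈ 0.7667.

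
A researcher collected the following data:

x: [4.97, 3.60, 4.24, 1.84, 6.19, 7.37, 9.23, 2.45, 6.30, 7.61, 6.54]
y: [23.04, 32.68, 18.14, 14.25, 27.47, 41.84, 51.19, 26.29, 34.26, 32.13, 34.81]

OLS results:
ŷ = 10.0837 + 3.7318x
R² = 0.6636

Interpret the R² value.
R² = 0.6636 means 66.36% of the variation in y is explained by the linear relationship with x. This indicates a moderate fit.

R² (coefficient of determination) measures the proportion of variance in y explained by the regression model.

Here R² = 0.6636:
- Explained: 66.36% of the variation in y
- Unexplained (residual): 100% − 66.36% = 33.64%
- Rule of thumb (below 0.3 weak; 0.3 to below 0.7 moderate; 0.7 and above strong) → moderate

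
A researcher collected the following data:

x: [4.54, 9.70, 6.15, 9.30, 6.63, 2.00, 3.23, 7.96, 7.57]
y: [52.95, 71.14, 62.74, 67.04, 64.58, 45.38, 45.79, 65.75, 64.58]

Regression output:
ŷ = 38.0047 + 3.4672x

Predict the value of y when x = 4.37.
ŷ = 53.1564

x = 4.37 lies inside the observed range [2.00, 9.70], so the fitted equation applies directly:

ŷ = 38.0047 + 3.4672 × 4.37
ŷ = 38.0047 + 15.1517
ŷ = 53.1564

This is a point prediction; actual observations scatter around it by roughly the residual standard deviation.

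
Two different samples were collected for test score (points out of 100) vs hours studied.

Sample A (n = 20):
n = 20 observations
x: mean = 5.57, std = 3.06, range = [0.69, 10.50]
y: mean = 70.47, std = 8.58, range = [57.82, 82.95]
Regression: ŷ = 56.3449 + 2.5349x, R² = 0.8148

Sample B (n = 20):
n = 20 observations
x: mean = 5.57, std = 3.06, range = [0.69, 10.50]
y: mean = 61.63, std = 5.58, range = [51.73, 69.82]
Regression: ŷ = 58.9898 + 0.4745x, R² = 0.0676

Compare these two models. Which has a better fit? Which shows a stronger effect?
Model A has the better fit (R² = 0.8148 vs 0.0676). Model A shows the stronger effect (|β₁| = 2.5349 vs 0.4745).

Model Comparison:

Fit — compare R²:
- Model A: R² = 0.8148 → 81.48% of variance in test score explained
- Model B: R² = 0.0676 → 6.76% of variance in test score explained
- 0.8148 > 0.0676 → Model A has the better fit

Effect size (slope magnitude):
- Model A: β₁ = 2.5349 → predicted test score rises 2.5349 points per additional hour of study time
- Model B: β₁ = 0.4745 → predicted test score rises 0.4745 points per additional hour of study time
- |2.5349| > |0.4745| → Model A shows the stronger marginal effect

Note: A better fit (higher R²) doesn't necessarily mean a more important relationship.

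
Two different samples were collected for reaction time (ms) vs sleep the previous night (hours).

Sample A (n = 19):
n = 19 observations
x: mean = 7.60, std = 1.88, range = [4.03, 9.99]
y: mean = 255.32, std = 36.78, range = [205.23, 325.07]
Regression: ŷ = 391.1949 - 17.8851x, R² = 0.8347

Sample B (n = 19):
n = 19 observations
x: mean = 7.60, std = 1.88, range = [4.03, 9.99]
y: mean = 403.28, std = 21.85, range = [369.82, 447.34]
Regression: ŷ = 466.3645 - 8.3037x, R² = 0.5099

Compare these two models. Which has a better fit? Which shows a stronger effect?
Model A has the better fit (R² = 0.8347 vs 0.5099). Model A shows the stronger effect (|β₁| = 17.8851 vs 8.3037).

Model Comparison:

Which explains more variance? (R²)
- Model A: R² = 0.8347 → 83.47% of variance in reaction time explained
- Model B: R² = 0.5099 → 50.99% of variance in reaction time explained
- 0.8347 > 0.5099 → Model A has the better fit

Strength of effect — compare |β₁|:
- Model A: β₁ = -17.8851 → predicted reaction time falls 17.8851 ms per additional hour of sleep
- Model B: β₁ = -8.3037 → predicted reaction time falls 8.3037 ms per additional hour of sleep
- |-17.8851| > |-8.3037| → Model A shows the stronger marginal effect

Notes:
- R² measures how tightly points cluster around the line; β₁ measures how steep the line is — they answer different questions.
- The two samples could reflect different populations, time periods, or measurement quality.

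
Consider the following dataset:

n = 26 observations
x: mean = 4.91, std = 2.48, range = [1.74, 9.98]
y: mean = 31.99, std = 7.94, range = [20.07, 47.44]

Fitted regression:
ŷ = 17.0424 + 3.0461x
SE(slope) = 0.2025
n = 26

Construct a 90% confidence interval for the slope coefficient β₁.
The 90% CI for β₁ is (2.6996, 3.3926)

Confidence interval for the slope:

The 90% CI for β₁ is: β̂₁ ± t*(α/2, n-2) × SE(β̂₁)

Step 1: Find critical t-value
- Confidence level = 0.9
- Degrees of freedom = n - 2 = 26 - 2 = 24
- t*(α/2, 24) = 1.7109

Step 2: Calculate margin of error
Margin = 1.7109 × 0.2025 = 0.3465

Step 3: Construct interval
CI = 3.0461 ± 0.3465
CI = (2.6996, 3.3926)

Interpretation: We are 90% confident that the true slope β₁ lies between 2.6996 and 3.3926.
Both endpoints are positive, so the data support a genuinely positive slope at this confidence level.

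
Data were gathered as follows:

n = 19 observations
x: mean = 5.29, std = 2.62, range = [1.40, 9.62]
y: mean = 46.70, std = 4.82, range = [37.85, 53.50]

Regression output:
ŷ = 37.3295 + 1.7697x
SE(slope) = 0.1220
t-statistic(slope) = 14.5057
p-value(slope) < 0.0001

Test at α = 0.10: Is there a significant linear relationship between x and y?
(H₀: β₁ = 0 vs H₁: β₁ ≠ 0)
Reject H₀: p-value < 0.0001 < α = 0.10. The linear relationship is significant at the 10% level.

Hypothesis test for the slope coefficient:

H₀: β₁ = 0 (no linear relationship)
H₁: β₁ ≠ 0 (linear relationship exists)

Test statistic: t = β̂₁ / SE(β̂₁) = 1.7697 / 0.1220 = 14.5057

With df = 17, the two-sided p-value for |t| = 14.5057 is <0.0001.

Decision rule: reject H₀ if p-value < α.
p-value < 0.0001 < α = 0.10 → reject H₀.

There is sufficient evidence at the 10% significance level to conclude that a linear relationship exists between x and y.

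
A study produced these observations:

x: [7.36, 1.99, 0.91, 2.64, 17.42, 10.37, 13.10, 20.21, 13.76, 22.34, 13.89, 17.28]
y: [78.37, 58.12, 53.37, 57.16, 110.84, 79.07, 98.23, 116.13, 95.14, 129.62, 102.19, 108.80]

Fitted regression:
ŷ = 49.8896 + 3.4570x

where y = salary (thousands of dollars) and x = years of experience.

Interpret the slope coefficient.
On average, salary is about 3.4570 thousand dollars higher for every extra year of experience.

β₁ = 3.4570 is the change in predicted salary (thousand dollars) per additional year of experience.

Interpretation:
- Experience up by 1 year → predicted salary increases by 3.4570 thousand dollars
- This is a linear approximation: the same per-unit change is assumed across the whole observed x range

The intercept β₀ = 49.8896 is the predicted salary when experience = 0; since the smallest observed x is 0.91, this is an extrapolation and mainly anchors the line.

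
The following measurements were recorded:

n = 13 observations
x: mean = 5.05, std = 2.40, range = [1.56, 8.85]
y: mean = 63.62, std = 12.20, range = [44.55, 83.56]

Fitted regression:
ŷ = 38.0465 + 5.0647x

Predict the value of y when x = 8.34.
ŷ = 80.2861

To predict y for x = 8.34, substitute into the regression equation:

ŷ = 38.0465 + 5.0647 × 8.34
ŷ = 38.0465 + 42.2396
ŷ = 80.2861

This is the fitted mean response at that x — an individual observation would come with a wider prediction interval.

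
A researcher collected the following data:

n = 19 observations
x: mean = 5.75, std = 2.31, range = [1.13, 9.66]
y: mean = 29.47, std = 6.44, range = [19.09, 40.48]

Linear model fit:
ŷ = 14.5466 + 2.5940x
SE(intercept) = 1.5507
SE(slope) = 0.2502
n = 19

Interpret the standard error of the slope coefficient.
SE(β̂₁) = 0.2502 is the estimated standard deviation of the slope estimate across repeated samples; relative to β̂₁ = 2.5940 that is 9.6%, a precise estimate.

SE(β̂₁) = 0.2502 says: if we drew many samples of n = 19 from the same population and refit each time, the fitted slopes would scatter with a standard deviation of roughly 0.2502 around the true β₁.

Relative precision:
- SE / |β̂₁| = 0.2502 / 2.5940 = 9.6%
- Rule of thumb (under 20%: precise; 20% to under 50%: moderately precise; 50% or more: imprecise) → precise

Link to interval estimation: a confidence interval for β₁ is β̂₁ ± t* × 0.2502, so SE sets the half-width per unit of t*.

What drives SE(β̂₁): larger n (here n = 19) → smaller SE; wider spread of x values → smaller SE; more residual scatter → larger SE.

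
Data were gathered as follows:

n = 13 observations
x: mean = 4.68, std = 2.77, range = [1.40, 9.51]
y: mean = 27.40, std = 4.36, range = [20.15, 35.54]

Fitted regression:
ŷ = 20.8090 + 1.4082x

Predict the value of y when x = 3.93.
ŷ = 26.3432

Plug x = 3.93 into the fitted line:

ŷ = 20.8090 + 1.4082 × 3.93
ŷ = 20.8090 + 5.5342
ŷ = 26.3432

This is a point prediction; actual observations scatter around it by roughly the residual standard deviation.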